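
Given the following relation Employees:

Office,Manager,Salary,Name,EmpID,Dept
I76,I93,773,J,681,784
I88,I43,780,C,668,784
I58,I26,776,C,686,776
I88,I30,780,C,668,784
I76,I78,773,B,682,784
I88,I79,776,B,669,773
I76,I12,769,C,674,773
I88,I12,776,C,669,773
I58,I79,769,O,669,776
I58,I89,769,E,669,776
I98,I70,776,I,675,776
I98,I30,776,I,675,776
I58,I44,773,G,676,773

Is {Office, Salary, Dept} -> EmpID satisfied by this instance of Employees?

No

(Office=I76, Salary=773, Dept=784): 2 rows → EmpID takes values {681, 682} — violation
(Office=I88, Salary=780, Dept=784): 2 rows → EmpID = 668, 668 ✓
(Office=I58, Salary=776, Dept=776): 1 row → EmpID = 686 ✓
(Office=I88, Salary=776, Dept=773): 2 rows → EmpID = 669, 669 ✓
(Office=I76, Salary=769, Dept=773): 1 row → EmpID = 674 ✓
(Office=I58, Salary=769, Dept=776): 2 rows → EmpID = 669, 669 ✓
(Office=I98, Salary=776, Dept=776): 2 rows → EmpID = 675, 675 ✓
(Office=I58, Salary=773, Dept=773): 1 row → EmpID = 676 ✓
Two rows agree on {Office, Salary, Dept} but differ on EmpID, so {Office, Salary, Dept} -> EmpID does not hold.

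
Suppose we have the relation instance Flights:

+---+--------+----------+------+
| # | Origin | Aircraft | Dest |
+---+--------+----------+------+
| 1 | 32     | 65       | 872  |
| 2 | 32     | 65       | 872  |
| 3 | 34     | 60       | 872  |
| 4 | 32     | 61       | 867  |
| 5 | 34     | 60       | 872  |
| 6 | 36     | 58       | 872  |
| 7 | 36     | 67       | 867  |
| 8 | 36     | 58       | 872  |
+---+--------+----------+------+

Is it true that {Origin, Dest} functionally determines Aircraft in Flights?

Yes

(Origin=32, Dest=872): rows 1, 2 → Aircraft = 65, 65 ✓
(Origin=34, Dest=872): rows 3, 5 → Aircraft = 60, 60 ✓
(Origin=32, Dest=867): row 4 → Aircraft = 61 ✓
(Origin=36, Dest=872): rows 6, 8 → Aircraft = 58, 58 ✓
(Origin=36, Dest=867): row 7 → Aircraft = 67 ✓
Every {Origin, Dest} value is associated with a single Aircraft value, so {Origin, Dest} -> Aircraft holds.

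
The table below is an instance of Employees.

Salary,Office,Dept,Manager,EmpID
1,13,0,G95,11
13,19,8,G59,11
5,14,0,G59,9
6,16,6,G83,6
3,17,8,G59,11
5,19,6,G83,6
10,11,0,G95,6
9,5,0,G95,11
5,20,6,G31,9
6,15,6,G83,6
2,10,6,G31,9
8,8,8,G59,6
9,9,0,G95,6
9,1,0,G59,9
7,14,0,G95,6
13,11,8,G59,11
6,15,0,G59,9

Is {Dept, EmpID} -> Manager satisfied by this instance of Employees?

Yes

(Dept=0, EmpID=11): 2 rows → Manager = G95, G95 ✓
(Dept=8, EmpID=11): 3 rows → Manager = G59, G59, G59 ✓
(Dept=0, EmpID=9): 3 rows → Manager = G59, G59, G59 ✓
(Dept=6, EmpID=6): 3 rows → Manager = G83, G83, G83 ✓
(Dept=0, EmpID=6): 3 rows → Manager = G95, G95, G95 ✓
(Dept=6, EmpID=9): 2 rows → Manager = G31, G31 ✓
(Dept=8, EmpID=6): 1 row → Manager = G59 ✓
Every {Dept, EmpID} value is associated with a single Manager value, so {Dept, EmpID} -> Manager holds.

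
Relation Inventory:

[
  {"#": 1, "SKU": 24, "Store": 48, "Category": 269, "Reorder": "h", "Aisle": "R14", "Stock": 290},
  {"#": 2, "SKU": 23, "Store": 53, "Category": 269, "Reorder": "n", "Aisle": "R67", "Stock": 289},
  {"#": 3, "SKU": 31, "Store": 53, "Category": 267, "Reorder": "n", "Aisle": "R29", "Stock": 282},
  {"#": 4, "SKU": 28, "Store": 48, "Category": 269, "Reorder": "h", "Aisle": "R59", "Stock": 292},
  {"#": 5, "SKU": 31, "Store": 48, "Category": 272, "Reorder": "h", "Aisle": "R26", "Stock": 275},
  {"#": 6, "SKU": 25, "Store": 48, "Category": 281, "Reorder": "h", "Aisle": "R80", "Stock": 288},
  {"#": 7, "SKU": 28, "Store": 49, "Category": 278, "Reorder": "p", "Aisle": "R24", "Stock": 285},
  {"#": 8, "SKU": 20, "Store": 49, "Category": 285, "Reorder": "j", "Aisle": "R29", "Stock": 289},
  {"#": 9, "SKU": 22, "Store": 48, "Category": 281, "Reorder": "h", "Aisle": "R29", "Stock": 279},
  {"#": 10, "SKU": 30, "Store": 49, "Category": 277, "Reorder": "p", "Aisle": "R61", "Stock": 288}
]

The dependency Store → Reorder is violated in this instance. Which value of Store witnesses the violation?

Store=48: rows 1, 4, 5, 6, 9 → Reorder = h, h, h, h, h ✓
Store=53: rows 2, 3 → Reorder = n, n ✓
Store=49: rows 7, 8, 10 → Reorder takes values {p, j} — violation
The only Store value with inconsistent Reorder is Store=49.

49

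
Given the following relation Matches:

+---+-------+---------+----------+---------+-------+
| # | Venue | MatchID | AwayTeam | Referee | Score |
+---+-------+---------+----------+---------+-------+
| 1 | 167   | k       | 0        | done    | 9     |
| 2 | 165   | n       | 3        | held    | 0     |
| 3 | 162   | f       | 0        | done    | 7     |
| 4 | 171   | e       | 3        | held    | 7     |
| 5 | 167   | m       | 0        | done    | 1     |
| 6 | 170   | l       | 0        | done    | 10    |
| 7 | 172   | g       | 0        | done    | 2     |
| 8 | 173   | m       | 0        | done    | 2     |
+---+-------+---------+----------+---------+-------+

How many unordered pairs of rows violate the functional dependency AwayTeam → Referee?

AwayTeam=0: all 6 rows agree on Referee — 0 pairs.
AwayTeam=3: all 2 rows agree on Referee — 0 pairs.

0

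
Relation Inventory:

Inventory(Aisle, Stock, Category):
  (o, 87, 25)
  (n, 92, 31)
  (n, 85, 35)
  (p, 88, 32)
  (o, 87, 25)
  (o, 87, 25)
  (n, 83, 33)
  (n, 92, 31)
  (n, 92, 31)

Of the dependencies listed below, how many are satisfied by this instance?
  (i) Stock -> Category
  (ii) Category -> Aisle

(i) Stock -> Category: every LHS value maps to a single RHS value — holds.
(ii) Category -> Aisle: every LHS value maps to a single RHS value — holds.
2 of the 2 dependencies hold.

2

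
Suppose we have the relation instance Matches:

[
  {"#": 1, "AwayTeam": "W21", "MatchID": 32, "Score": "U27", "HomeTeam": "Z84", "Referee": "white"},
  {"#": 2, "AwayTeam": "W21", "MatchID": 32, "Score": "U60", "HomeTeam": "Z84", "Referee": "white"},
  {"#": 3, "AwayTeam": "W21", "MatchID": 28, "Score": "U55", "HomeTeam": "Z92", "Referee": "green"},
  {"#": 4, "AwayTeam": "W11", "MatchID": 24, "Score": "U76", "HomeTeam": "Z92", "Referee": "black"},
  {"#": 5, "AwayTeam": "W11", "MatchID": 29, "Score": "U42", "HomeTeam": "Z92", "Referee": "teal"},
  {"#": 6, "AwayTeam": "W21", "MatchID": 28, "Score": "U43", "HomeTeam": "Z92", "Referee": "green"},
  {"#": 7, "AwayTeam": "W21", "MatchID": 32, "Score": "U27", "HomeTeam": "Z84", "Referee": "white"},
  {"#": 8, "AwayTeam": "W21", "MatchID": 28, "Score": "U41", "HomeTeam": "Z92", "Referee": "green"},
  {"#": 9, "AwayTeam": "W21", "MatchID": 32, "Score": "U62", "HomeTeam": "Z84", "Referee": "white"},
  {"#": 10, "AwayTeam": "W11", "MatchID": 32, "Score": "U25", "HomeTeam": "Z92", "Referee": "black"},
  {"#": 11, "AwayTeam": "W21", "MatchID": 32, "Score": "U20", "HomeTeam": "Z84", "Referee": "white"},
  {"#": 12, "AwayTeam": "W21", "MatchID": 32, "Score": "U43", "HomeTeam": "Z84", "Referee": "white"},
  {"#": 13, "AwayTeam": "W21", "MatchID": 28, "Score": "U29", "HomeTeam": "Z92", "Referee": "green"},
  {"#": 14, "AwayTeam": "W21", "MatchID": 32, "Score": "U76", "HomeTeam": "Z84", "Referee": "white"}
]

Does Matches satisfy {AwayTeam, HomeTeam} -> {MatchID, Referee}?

(AwayTeam=W21, HomeTeam=Z84): rows 1, 2, 7, 9, 11, 12, 14 → {MatchID,Referee} = (32, white), (32, white), (32, white), (32, white), (32, white), (32, white), (32, white) ✓
(AwayTeam=W21, HomeTeam=Z92): rows 3, 6, 8, 13 → {MatchID,Referee} = (28, green), (28, green), (28, green), (28, green) ✓
(AwayTeam=W11, HomeTeam=Z92): rows 4, 5, 10 → {MatchID,Referee} takes values {(24, black), (29, teal), (32, black)} — violation
Two rows agree on {AwayTeam, HomeTeam} but differ on {MatchID, Referee}, so {AwayTeam, HomeTeam} -> {MatchID, Referee} does not hold.

No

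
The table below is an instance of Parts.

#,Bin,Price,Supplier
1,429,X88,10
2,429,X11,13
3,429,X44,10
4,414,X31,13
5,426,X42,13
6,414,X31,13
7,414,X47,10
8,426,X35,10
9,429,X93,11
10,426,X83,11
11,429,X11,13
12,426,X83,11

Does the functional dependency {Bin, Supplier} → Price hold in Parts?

(Bin=429, Supplier=10): rows 1, 3 → Price takes values {X88, X44} — violation
(Bin=429, Supplier=13): rows 2, 11 → Price = X11, X11 ✓
(Bin=414, Supplier=13): rows 4, 6 → Price = X31, X31 ✓
(Bin=426, Supplier=13): row 5 → Price = X42 ✓
(Bin=414, Supplier=10): row 7 → Price = X47 ✓
(Bin=426, Supplier=10): row 8 → Price = X35 ✓
(Bin=429, Supplier=11): row 9 → Price = X93 ✓
(Bin=426, Supplier=11): rows 10, 12 → Price = X83, X83 ✓
Two rows agree on {Bin, Supplier} but differ on Price, so {Bin, Supplier} → Price does not hold.

No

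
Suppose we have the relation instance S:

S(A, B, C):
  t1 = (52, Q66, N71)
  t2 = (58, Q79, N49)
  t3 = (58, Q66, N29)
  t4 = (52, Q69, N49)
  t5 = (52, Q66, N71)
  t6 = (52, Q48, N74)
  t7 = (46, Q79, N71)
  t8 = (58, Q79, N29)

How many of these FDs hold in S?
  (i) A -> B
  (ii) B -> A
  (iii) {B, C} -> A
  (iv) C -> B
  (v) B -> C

(i) A -> B: A=52: rows 1, 4, 5, 6 → B takes values {Q66, Q69, Q48} — violation; A=58: rows 2, 3, 8 → B takes values {Q79, Q66} — violation — fails.
(ii) B -> A: B=Q66: rows 1, 3, 5 → A takes values {52, 58} — violation; B=Q79: rows 2, 7, 8 → A takes values {58, 46} — violation — fails.
(iii) {B, C} -> A: every LHS value maps to a single RHS value — holds.
(iv) C -> B: C=N71: rows 1, 5, 7 → B takes values {Q66, Q79} — violation; C=N49: rows 2, 4 → B takes values {Q79, Q69} — violation; C=N29: rows 3, 8 → B takes values {Q66, Q79} — violation — fails.
(v) B -> C: B=Q66: rows 1, 3, 5 → C takes values {N71, N29} — violation; B=Q79: rows 2, 7, 8 → C takes values {N49, N71, N29} — violation — fails.
1 of the 5 dependencies holds.

1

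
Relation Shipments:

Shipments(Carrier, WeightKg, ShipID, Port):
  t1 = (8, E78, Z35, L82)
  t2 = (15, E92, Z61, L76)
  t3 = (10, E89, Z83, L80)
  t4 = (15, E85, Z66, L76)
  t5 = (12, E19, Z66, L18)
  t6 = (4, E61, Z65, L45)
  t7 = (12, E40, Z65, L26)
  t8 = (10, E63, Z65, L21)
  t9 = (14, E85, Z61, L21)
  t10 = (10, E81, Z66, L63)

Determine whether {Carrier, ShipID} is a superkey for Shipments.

Yes

All 10 rows have distinct {Carrier, ShipID} values, so {Carrier, ShipID} → (all attributes) holds and {Carrier, ShipID} is a superkey.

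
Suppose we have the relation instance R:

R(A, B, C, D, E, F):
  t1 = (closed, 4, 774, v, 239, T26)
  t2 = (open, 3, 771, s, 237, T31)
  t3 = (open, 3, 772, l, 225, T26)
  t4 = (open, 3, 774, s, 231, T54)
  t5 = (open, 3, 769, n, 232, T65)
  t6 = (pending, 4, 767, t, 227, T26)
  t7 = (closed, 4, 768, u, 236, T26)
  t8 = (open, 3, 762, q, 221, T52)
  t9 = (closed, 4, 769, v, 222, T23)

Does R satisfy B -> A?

B=4: rows 1, 6, 7, 9 → A takes values {closed, pending} — violation
B=3: rows 2, 3, 4, 5, 8 → A = open, open, open, open, open ✓
Two rows agree on B but differ on A, so B -> A does not hold.

No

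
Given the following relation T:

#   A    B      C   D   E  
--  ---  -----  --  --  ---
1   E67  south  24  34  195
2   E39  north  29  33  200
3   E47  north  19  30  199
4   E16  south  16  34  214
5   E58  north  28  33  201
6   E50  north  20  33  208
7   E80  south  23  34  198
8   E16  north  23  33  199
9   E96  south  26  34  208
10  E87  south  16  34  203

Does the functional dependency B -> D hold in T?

B=south: rows 1, 4, 7, 9, 10 → D = 34, 34, 34, 34, 34 ✓
B=north: rows 2, 3, 5, 6, 8 → D takes values {33, 30} — violation
Two rows agree on B but differ on D, so B -> D does not hold.

No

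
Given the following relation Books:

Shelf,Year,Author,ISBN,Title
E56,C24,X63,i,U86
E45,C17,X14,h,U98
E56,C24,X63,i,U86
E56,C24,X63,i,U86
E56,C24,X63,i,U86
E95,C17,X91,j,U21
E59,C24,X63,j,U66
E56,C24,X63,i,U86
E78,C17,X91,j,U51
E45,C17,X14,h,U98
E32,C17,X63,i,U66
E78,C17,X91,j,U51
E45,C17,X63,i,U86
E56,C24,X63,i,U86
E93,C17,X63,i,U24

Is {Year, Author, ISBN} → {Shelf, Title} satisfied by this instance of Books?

(Year=C24, Author=X63, ISBN=i): 6 rows → {Shelf,Title} = (E56, U86), (E56, U86), (E56, U86), (E56, U86), (E56, U86), (E56, U86) ✓
(Year=C17, Author=X14, ISBN=h): 2 rows → {Shelf,Title} = (E45, U98), (E45, U98) ✓
(Year=C17, Author=X91, ISBN=j): 3 rows → {Shelf,Title} takes values {(E95, U21), (E78, U51)} — violation
(Year=C24, Author=X63, ISBN=j): 1 row → {Shelf,Title} = (E59, U66) ✓
(Year=C17, Author=X63, ISBN=i): 3 rows → {Shelf,Title} takes values {(E32, U66), (E45, U86), (E93, U24)} — violation
Two rows agree on {Year, Author, ISBN} but differ on {Shelf, Title}, so {Year, Author, ISBN} → {Shelf, Title} does not hold.

No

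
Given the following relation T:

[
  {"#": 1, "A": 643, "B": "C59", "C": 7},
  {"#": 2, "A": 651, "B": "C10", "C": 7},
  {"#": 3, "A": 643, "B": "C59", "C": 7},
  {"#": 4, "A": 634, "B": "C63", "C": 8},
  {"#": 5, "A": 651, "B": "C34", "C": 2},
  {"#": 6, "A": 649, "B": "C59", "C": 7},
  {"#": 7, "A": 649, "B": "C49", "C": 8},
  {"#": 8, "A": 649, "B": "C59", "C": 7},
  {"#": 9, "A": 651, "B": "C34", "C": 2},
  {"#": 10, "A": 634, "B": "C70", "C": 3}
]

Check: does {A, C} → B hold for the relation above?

(A=643, C=7): rows 1, 3 → B = C59, C59 ✓
(A=651, C=7): row 2 → B = C10 ✓
(A=634, C=8): row 4 → B = C63 ✓
(A=651, C=2): rows 5, 9 → B = C34, C34 ✓
(A=649, C=7): rows 6, 8 → B = C59, C59 ✓
(A=649, C=8): row 7 → B = C49 ✓
(A=634, C=3): row 10 → B = C70 ✓
Every {A, C} value is associated with a single B value, so {A, C} → B holds.

Yes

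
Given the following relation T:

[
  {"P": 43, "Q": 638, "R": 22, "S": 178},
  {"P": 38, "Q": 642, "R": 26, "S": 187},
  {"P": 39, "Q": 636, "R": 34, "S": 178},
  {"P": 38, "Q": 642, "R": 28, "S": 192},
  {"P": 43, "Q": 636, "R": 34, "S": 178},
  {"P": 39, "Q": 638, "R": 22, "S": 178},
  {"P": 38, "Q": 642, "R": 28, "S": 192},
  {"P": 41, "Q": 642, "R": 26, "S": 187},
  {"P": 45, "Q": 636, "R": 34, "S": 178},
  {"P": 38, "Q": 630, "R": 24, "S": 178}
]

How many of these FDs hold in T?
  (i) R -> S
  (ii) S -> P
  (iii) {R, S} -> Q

2

(i) R -> S: every LHS value maps to a single RHS value — holds.
(ii) S -> P: S=178: 6 rows → P takes values {43, 39, 45, 38} — violation; S=187: 2 rows → P takes values {38, 41} — violation — fails.
(iii) {R, S} -> Q: every LHS value maps to a single RHS value — holds.
2 of the 3 dependencies hold.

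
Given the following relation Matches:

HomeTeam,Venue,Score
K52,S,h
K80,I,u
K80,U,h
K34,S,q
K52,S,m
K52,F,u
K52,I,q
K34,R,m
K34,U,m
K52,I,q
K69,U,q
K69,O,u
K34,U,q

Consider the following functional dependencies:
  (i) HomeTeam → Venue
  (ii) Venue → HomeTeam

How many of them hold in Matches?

0

(i) HomeTeam → Venue: HomeTeam=K52: 5 rows → Venue takes values {S, F, I} — violation; HomeTeam=K80: 2 rows → Venue takes values {I, U} — violation; HomeTeam=K34: 4 rows → Venue takes values {S, R, U} — violation; HomeTeam=K69: 2 rows → Venue takes values {U, O} — violation — fails.
(ii) Venue → HomeTeam: Venue=S: 3 rows → HomeTeam takes values {K52, K34} — violation; Venue=I: 3 rows → HomeTeam takes values {K80, K52} — violation; Venue=U: 4 rows → HomeTeam takes values {K80, K34, K69} — violation — fails.
None of the 2 dependencies hold.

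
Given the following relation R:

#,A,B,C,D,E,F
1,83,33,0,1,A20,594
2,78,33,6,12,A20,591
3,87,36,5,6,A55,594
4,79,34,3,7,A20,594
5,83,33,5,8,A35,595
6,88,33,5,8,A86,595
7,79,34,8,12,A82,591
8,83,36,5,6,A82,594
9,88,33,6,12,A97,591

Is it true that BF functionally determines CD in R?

Yes

(B=33, F=594): row 1 → {C,D} = (0, 1) ✓
(B=33, F=591): rows 2, 9 → {C,D} = (6, 12), (6, 12) ✓
(B=36, F=594): rows 3, 8 → {C,D} = (5, 6), (5, 6) ✓
(B=34, F=594): row 4 → {C,D} = (3, 7) ✓
(B=33, F=595): rows 5, 6 → {C,D} = (5, 8), (5, 8) ✓
(B=34, F=591): row 7 → {C,D} = (8, 12) ✓
Every BF value is associated with a single CD value, so BF → CD holds.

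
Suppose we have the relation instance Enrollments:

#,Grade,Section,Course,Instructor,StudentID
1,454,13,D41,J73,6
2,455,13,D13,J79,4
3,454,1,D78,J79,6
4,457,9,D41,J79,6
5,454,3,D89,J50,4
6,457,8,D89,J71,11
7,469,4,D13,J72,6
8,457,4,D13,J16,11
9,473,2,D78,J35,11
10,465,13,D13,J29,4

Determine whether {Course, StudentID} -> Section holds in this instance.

No

(Course=D41, StudentID=6): rows 1, 4 → Section takes values {13, 9} — violation
(Course=D13, StudentID=4): rows 2, 10 → Section = 13, 13 ✓
(Course=D78, StudentID=6): row 3 → Section = 1 ✓
(Course=D89, StudentID=4): row 5 → Section = 3 ✓
(Course=D89, StudentID=11): row 6 → Section = 8 ✓
(Course=D13, StudentID=6): row 7 → Section = 4 ✓
(Course=D13, StudentID=11): row 8 → Section = 4 ✓
(Course=D78, StudentID=11): row 9 → Section = 2 ✓
Two rows agree on {Course, StudentID} but differ on Section, so {Course, StudentID} -> Section does not hold.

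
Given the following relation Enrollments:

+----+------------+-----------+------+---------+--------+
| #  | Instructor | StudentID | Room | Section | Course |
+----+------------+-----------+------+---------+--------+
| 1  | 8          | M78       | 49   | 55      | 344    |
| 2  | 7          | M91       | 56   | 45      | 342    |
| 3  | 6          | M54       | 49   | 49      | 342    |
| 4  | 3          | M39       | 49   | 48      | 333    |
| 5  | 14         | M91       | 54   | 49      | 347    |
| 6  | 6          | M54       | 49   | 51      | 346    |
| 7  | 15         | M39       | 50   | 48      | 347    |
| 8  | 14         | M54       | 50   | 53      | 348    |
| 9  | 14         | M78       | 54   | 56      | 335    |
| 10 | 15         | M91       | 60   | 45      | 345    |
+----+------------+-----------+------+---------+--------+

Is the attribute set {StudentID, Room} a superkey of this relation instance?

Rows 3 and 6 have the same {StudentID, Room} value (StudentID=M54, Room=49) but are distinct tuples, so {StudentID, Room} does not determine every attribute — not a superkey.

No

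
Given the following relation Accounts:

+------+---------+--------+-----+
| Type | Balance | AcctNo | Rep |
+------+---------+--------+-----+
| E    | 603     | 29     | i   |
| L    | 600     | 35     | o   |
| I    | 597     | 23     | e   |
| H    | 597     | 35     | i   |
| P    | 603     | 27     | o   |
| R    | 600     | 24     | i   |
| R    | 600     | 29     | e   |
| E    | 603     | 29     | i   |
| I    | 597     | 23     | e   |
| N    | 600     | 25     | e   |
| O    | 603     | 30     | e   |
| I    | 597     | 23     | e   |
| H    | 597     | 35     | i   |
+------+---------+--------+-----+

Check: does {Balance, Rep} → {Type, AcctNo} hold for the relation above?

(Balance=603, Rep=i): 2 rows → {Type,AcctNo} = (E, 29), (E, 29) ✓
(Balance=600, Rep=o): 1 row → {Type,AcctNo} = (L, 35) ✓
(Balance=597, Rep=e): 3 rows → {Type,AcctNo} = (I, 23), (I, 23), (I, 23) ✓
(Balance=597, Rep=i): 2 rows → {Type,AcctNo} = (H, 35), (H, 35) ✓
(Balance=603, Rep=o): 1 row → {Type,AcctNo} = (P, 27) ✓
(Balance=600, Rep=i): 1 row → {Type,AcctNo} = (R, 24) ✓
(Balance=600, Rep=e): 2 rows → {Type,AcctNo} takes values {(R, 29), (N, 25)} — violation
(Balance=603, Rep=e): 1 row → {Type,AcctNo} = (O, 30) ✓
Two rows agree on {Balance, Rep} but differ on {Type, AcctNo}, so {Balance, Rep} → {Type, AcctNo} does not hold.

No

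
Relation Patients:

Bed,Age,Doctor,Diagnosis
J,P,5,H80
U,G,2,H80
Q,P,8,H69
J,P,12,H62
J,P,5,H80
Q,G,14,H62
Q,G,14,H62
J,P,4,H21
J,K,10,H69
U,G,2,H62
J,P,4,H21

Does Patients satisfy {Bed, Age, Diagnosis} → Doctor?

(Bed=J, Age=P, Diagnosis=H80): 2 rows → Doctor = 5, 5 ✓
(Bed=U, Age=G, Diagnosis=H80): 1 row → Doctor = 2 ✓
(Bed=Q, Age=P, Diagnosis=H69): 1 row → Doctor = 8 ✓
(Bed=J, Age=P, Diagnosis=H62): 1 row → Doctor = 12 ✓
(Bed=Q, Age=G, Diagnosis=H62): 2 rows → Doctor = 14, 14 ✓
(Bed=J, Age=P, Diagnosis=H21): 2 rows → Doctor = 4, 4 ✓
(Bed=J, Age=K, Diagnosis=H69): 1 row → Doctor = 10 ✓
(Bed=U, Age=G, Diagnosis=H62): 1 row → Doctor = 2 ✓
Every {Bed, Age, Diagnosis} value is associated with a single Doctor value, so {Bed, Age, Diagnosis} → Doctor holds.

Yes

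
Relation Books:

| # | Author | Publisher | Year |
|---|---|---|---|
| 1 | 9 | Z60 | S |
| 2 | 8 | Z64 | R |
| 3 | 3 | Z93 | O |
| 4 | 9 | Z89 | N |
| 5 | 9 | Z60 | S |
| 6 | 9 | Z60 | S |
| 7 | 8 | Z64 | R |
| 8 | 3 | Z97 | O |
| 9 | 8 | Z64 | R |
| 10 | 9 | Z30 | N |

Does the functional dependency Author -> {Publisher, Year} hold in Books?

Author=9: rows 1, 4, 5, 6, 10 → {Publisher,Year} takes values {(Z60, S), (Z89, N), (Z30, N)} — violation
Author=8: rows 2, 7, 9 → {Publisher,Year} = (Z64, R), (Z64, R), (Z64, R) ✓
Author=3: rows 3, 8 → {Publisher,Year} takes values {(Z93, O), (Z97, O)} — violation
Two rows agree on Author but differ on {Publisher, Year}, so Author -> {Publisher, Year} does not hold.

No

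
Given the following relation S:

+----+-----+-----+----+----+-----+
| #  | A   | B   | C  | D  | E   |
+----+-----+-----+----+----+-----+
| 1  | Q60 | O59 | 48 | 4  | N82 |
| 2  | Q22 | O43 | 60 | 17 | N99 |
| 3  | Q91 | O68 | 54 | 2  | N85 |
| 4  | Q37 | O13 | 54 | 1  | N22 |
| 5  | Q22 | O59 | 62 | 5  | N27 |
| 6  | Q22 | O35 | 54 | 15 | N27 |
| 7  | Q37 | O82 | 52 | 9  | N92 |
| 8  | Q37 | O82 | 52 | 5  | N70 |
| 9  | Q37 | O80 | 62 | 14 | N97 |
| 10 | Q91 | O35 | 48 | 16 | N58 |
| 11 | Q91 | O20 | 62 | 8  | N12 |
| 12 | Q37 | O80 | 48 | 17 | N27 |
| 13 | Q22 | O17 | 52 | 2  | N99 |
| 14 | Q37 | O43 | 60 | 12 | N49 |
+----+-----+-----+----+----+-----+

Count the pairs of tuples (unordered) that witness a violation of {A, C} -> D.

(A=Q37, C=52): violating pairs (7,8) — 1 pair.

1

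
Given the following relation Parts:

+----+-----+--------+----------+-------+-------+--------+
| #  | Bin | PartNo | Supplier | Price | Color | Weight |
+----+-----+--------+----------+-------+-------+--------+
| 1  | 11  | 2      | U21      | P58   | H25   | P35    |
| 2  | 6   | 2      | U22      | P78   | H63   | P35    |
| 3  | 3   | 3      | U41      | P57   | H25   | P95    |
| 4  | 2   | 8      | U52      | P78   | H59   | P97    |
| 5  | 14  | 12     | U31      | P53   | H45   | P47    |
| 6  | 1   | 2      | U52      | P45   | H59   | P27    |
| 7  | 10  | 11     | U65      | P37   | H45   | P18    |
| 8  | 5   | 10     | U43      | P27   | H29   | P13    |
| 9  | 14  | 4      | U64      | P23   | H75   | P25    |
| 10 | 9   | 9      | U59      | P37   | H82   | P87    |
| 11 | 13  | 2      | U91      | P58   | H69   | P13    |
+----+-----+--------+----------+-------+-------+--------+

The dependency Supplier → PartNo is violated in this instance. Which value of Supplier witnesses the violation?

Supplier=U21: row 1 → PartNo = 2 ✓
Supplier=U22: row 2 → PartNo = 2 ✓
Supplier=U41: row 3 → PartNo = 3 ✓
Supplier=U52: rows 4, 6 → PartNo takes values {8, 2} — violation
Supplier=U31: row 5 → PartNo = 12 ✓
Supplier=U65: row 7 → PartNo = 11 ✓
Supplier=U43: row 8 → PartNo = 10 ✓
Supplier=U64: row 9 → PartNo = 4 ✓
Supplier=U59: row 10 → PartNo = 9 ✓
Supplier=U91: row 11 → PartNo = 2 ✓
The only Supplier value with inconsistent PartNo is Supplier=U52.

U52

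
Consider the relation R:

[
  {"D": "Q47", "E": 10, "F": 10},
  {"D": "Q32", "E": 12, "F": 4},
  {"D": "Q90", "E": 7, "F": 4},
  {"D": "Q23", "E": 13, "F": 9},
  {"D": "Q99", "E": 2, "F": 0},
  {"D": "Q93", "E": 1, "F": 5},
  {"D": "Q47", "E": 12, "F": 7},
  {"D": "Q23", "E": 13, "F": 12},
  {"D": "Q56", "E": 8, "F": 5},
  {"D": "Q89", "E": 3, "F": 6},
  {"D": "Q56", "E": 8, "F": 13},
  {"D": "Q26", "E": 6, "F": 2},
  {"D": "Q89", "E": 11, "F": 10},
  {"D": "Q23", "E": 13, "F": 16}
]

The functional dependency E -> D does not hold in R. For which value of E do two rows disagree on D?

E=10: 1 row → D = Q47 ✓
E=12: 2 rows → D takes values {Q32, Q47} — violation
E=7: 1 row → D = Q90 ✓
E=13: 3 rows → D = Q23, Q23, Q23 ✓
E=2: 1 row → D = Q99 ✓
E=1: 1 row → D = Q93 ✓
E=8: 2 rows → D = Q56, Q56 ✓
E=3: 1 row → D = Q89 ✓
E=6: 1 row → D = Q26 ✓
E=11: 1 row → D = Q89 ✓
The only E value with inconsistent D is E=12.

12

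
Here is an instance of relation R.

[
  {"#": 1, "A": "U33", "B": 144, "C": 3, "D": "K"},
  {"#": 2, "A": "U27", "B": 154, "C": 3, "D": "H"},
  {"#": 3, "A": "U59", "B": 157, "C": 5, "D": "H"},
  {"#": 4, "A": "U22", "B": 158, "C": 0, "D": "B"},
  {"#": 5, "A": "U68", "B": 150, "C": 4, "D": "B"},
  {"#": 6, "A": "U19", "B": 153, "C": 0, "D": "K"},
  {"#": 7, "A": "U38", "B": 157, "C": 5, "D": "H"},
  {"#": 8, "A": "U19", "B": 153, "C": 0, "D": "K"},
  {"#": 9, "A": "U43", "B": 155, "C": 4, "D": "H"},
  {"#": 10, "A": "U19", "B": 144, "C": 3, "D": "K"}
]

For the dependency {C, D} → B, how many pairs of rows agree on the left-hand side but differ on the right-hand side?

0

(C=3, D=K): all 2 rows agree on B — 0 pairs.
(C=5, D=H): all 2 rows agree on B — 0 pairs.
(C=0, D=K): all 2 rows agree on B — 0 pairs.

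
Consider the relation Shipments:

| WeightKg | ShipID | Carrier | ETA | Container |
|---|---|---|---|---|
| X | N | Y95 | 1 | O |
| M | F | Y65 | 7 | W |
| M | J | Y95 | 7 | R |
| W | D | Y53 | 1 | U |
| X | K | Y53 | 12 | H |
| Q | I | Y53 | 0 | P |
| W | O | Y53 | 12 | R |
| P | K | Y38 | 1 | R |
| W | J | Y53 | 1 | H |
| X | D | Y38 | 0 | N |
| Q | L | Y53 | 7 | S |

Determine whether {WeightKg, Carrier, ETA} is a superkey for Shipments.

No

Two distinct rows share (WeightKg=W, Carrier=Y53, ETA=1), so {WeightKg, Carrier, ETA} does not determine every attribute — not a superkey.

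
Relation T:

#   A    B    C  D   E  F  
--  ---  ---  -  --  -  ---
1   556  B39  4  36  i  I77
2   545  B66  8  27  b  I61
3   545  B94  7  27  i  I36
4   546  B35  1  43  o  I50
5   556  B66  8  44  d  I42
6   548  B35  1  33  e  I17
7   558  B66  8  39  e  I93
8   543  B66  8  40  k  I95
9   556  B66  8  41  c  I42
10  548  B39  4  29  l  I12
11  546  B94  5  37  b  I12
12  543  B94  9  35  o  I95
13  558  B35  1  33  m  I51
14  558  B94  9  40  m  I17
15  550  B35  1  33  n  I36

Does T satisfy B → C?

No

B=B39: rows 1, 10 → C = 4, 4 ✓
B=B66: rows 2, 5, 7, 8, 9 → C = 8, 8, 8, 8, 8 ✓
B=B94: rows 3, 11, 12, 14 → C takes values {7, 5, 9} — violation
B=B35: rows 4, 6, 13, 15 → C = 1, 1, 1, 1 ✓
Two rows agree on B but differ on C, so B → C does not hold.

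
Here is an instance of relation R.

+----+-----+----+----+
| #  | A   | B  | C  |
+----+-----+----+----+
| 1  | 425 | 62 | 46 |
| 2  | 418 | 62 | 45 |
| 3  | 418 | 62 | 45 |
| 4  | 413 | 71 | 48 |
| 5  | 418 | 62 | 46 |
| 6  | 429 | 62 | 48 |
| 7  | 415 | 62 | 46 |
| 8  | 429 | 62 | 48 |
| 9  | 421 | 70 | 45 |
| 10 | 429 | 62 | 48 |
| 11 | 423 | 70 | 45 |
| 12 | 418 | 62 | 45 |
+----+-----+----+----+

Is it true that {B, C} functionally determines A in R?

(B=62, C=46): rows 1, 5, 7 → A takes values {425, 418, 415} — violation
(B=62, C=45): rows 2, 3, 12 → A = 418, 418, 418 ✓
(B=71, C=48): row 4 → A = 413 ✓
(B=62, C=48): rows 6, 8, 10 → A = 429, 429, 429 ✓
(B=70, C=45): rows 9, 11 → A takes values {421, 423} — violation
Two rows agree on {B, C} but differ on A, so {B, C} -> A does not hold.

No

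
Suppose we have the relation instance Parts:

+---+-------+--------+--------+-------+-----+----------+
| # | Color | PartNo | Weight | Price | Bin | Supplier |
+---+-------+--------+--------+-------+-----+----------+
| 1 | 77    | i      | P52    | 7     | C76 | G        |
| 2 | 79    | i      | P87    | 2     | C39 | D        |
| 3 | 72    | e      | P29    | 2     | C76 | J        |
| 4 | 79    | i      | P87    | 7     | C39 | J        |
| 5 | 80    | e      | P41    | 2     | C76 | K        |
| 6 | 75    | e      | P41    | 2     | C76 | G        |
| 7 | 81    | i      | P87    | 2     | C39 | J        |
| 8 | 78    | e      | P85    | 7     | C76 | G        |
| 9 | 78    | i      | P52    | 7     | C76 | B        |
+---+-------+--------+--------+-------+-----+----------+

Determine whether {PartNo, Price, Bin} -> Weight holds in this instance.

(PartNo=i, Price=7, Bin=C76): rows 1, 9 → Weight = P52, P52 ✓
(PartNo=i, Price=2, Bin=C39): rows 2, 7 → Weight = P87, P87 ✓
(PartNo=e, Price=2, Bin=C76): rows 3, 5, 6 → Weight takes values {P29, P41} — violation
(PartNo=i, Price=7, Bin=C39): row 4 → Weight = P87 ✓
(PartNo=e, Price=7, Bin=C76): row 8 → Weight = P85 ✓
Two rows agree on {PartNo, Price, Bin} but differ on Weight, so {PartNo, Price, Bin} -> Weight does not hold.

No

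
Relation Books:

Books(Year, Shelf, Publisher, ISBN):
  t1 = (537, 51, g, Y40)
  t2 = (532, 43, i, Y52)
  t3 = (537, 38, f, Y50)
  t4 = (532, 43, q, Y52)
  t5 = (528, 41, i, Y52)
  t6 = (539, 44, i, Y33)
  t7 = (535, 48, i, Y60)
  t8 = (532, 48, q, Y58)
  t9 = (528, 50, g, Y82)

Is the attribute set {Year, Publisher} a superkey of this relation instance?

No

Rows 4 and 8 have the same {Year, Publisher} value (Year=532, Publisher=q) but are distinct tuples, so {Year, Publisher} does not determine every attribute — not a superkey.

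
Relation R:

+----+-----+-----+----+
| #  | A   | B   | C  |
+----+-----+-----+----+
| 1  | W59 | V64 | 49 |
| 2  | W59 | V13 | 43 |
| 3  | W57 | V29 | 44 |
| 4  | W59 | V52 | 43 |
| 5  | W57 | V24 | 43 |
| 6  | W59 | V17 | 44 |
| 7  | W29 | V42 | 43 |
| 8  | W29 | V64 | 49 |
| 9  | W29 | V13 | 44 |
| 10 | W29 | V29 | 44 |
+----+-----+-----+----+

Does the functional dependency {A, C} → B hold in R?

No

(A=W59, C=49): row 1 → B = V64 ✓
(A=W59, C=43): rows 2, 4 → B takes values {V13, V52} — violation
(A=W57, C=44): row 3 → B = V29 ✓
(A=W57, C=43): row 5 → B = V24 ✓
(A=W59, C=44): row 6 → B = V17 ✓
(A=W29, C=43): row 7 → B = V42 ✓
(A=W29, C=49): row 8 → B = V64 ✓
(A=W29, C=44): rows 9, 10 → B takes values {V13, V29} — violation
Two rows agree on {A, C} but differ on B, so {A, C} → B does not hold.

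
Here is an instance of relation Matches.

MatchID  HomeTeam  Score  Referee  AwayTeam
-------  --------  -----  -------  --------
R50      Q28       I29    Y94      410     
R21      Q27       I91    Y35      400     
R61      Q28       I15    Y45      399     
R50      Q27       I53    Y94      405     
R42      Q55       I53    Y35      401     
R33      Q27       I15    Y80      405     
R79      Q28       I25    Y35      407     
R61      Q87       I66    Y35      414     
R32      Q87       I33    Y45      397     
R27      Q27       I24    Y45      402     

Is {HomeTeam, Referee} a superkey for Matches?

Yes

All 10 rows have distinct {HomeTeam, Referee} values, so {HomeTeam, Referee} → (all attributes) holds and {HomeTeam, Referee} is a superkey.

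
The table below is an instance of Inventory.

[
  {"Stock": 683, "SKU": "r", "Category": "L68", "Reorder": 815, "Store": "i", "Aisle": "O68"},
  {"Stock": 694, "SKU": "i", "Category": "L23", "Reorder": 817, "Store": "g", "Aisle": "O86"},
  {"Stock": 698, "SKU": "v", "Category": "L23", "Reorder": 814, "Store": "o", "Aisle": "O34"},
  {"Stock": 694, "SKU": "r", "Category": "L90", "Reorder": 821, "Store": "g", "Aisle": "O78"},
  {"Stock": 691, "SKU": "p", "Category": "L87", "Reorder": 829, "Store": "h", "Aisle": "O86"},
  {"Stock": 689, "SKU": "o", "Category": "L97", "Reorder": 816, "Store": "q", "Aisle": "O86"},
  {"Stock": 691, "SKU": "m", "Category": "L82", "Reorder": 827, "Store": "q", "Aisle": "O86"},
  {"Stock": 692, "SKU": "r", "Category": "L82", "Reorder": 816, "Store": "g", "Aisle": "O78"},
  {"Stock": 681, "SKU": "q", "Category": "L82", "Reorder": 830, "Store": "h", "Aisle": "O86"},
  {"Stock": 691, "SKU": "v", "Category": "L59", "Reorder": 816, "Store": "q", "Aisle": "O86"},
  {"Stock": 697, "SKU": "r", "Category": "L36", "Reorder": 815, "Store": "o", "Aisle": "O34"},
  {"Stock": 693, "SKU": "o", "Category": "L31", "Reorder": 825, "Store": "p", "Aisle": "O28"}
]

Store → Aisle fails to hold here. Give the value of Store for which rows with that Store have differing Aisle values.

g

Store=i: 1 row → Aisle = O68 ✓
Store=g: 3 rows → Aisle takes values {O86, O78} — violation
Store=o: 2 rows → Aisle = O34, O34 ✓
Store=h: 2 rows → Aisle = O86, O86 ✓
Store=q: 3 rows → Aisle = O86, O86, O86 ✓
Store=p: 1 row → Aisle = O28 ✓
The only Store value with inconsistent Aisle is Store=g.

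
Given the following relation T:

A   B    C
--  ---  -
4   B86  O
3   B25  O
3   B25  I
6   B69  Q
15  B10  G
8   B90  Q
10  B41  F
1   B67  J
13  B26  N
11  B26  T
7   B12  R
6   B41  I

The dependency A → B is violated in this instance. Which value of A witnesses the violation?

6

A=4: 1 row → B = B86 ✓
A=3: 2 rows → B = B25, B25 ✓
A=6: 2 rows → B takes values {B69, B41} — violation
A=15: 1 row → B = B10 ✓
A=8: 1 row → B = B90 ✓
A=10: 1 row → B = B41 ✓
A=1: 1 row → B = B67 ✓
A=13: 1 row → B = B26 ✓
A=11: 1 row → B = B26 ✓
A=7: 1 row → B = B12 ✓
The only A value with inconsistent B is A=6.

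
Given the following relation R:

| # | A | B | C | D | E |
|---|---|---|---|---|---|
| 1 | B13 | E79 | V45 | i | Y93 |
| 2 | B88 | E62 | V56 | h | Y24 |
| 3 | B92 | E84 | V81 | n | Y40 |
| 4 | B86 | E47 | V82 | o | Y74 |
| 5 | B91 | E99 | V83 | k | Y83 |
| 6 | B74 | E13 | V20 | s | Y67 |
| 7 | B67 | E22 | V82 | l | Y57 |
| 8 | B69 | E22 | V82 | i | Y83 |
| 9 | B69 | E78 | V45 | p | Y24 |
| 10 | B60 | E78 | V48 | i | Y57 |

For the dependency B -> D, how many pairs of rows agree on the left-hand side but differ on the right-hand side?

2

B=E22: violating pairs (7,8) — 1 pair.
B=E78: violating pairs (9,10) — 1 pair.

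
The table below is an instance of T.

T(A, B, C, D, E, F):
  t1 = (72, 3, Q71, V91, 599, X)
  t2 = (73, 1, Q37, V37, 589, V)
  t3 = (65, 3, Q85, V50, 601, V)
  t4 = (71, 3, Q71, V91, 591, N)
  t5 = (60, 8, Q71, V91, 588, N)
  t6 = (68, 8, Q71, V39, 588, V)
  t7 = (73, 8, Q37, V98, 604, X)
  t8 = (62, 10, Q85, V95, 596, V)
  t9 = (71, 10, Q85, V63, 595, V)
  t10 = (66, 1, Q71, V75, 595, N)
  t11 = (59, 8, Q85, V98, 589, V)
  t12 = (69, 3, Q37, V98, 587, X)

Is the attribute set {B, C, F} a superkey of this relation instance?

Rows 8 and 9 have the same {B, C, F} value (B=10, C=Q85, F=V) but are distinct tuples, so {B, C, F} does not determine every attribute — not a superkey.

No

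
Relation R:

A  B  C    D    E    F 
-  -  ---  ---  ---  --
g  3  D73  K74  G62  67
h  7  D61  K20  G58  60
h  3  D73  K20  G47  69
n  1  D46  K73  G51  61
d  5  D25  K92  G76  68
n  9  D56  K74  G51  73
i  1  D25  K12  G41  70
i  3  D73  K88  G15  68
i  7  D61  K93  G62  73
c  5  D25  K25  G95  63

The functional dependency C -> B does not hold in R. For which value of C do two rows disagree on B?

C=D73: 3 rows → B = 3, 3, 3 ✓
C=D61: 2 rows → B = 7, 7 ✓
C=D46: 1 row → B = 1 ✓
C=D25: 3 rows → B takes values {5, 1} — violation
C=D56: 1 row → B = 9 ✓
The only C value with inconsistent B is C=D25.

D25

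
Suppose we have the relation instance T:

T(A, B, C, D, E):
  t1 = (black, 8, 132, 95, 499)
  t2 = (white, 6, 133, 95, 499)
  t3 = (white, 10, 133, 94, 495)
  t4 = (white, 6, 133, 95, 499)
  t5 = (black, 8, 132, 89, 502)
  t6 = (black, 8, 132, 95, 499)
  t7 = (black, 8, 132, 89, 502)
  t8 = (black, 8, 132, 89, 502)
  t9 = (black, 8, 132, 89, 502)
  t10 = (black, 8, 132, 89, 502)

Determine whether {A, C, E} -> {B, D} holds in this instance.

(A=black, C=132, E=499): rows 1, 6 → {B,D} = (8, 95), (8, 95) ✓
(A=white, C=133, E=499): rows 2, 4 → {B,D} = (6, 95), (6, 95) ✓
(A=white, C=133, E=495): row 3 → {B,D} = (10, 94) ✓
(A=black, C=132, E=502): rows 5, 7, 8, 9, 10 → {B,D} = (8, 89), (8, 89), (8, 89), (8, 89), (8, 89) ✓
Every {A, C, E} value is associated with a single {B, D} value, so {A, C, E} -> {B, D} holds.

Yes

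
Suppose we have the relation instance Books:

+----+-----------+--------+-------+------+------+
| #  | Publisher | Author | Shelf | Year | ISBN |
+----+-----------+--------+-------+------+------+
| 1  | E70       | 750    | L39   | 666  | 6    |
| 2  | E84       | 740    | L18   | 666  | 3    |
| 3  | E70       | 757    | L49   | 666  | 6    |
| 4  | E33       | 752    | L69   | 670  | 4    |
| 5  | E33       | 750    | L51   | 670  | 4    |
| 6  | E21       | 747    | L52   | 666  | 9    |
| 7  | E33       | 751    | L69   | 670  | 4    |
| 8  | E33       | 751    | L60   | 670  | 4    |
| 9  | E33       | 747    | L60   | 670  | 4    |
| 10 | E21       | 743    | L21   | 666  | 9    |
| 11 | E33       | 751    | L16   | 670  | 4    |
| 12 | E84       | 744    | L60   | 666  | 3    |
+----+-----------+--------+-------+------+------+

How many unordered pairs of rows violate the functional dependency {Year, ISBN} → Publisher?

(Year=666, ISBN=6): all 2 rows agree on Publisher — 0 pairs.
(Year=666, ISBN=3): all 2 rows agree on Publisher — 0 pairs.
(Year=670, ISBN=4): all 6 rows agree on Publisher — 0 pairs.
(Year=666, ISBN=9): all 2 rows agree on Publisher — 0 pairs.

0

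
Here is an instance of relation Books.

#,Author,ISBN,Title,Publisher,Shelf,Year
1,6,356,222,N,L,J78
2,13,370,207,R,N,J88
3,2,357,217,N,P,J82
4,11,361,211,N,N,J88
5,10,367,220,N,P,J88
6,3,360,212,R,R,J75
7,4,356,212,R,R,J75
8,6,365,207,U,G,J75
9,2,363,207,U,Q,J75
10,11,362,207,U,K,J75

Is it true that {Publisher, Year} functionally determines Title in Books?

No

(Publisher=N, Year=J78): row 1 → Title = 222 ✓
(Publisher=R, Year=J88): row 2 → Title = 207 ✓
(Publisher=N, Year=J82): row 3 → Title = 217 ✓
(Publisher=N, Year=J88): rows 4, 5 → Title takes values {211, 220} — violation
(Publisher=R, Year=J75): rows 6, 7 → Title = 212, 212 ✓
(Publisher=U, Year=J75): rows 8, 9, 10 → Title = 207, 207, 207 ✓
Two rows agree on {Publisher, Year} but differ on Title, so {Publisher, Year} -> Title does not hold.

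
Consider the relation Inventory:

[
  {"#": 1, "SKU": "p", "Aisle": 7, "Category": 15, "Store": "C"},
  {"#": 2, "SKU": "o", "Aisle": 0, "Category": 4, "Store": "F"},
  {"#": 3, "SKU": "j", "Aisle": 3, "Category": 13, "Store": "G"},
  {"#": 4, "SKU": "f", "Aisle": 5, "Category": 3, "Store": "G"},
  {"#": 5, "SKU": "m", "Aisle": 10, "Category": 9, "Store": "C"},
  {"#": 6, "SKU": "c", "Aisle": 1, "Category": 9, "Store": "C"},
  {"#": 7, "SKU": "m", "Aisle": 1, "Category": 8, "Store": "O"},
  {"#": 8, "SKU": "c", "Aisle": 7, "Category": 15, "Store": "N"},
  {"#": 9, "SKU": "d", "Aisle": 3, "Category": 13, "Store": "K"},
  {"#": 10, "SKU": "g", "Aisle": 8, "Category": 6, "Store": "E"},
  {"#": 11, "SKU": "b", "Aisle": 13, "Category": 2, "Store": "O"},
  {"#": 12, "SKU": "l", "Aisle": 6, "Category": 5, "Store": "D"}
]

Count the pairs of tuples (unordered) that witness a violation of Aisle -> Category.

Aisle=7: all 2 rows agree on Category — 0 pairs.
Aisle=3: all 2 rows agree on Category — 0 pairs.
Aisle=1: violating pairs (6,7) — 1 pair.

1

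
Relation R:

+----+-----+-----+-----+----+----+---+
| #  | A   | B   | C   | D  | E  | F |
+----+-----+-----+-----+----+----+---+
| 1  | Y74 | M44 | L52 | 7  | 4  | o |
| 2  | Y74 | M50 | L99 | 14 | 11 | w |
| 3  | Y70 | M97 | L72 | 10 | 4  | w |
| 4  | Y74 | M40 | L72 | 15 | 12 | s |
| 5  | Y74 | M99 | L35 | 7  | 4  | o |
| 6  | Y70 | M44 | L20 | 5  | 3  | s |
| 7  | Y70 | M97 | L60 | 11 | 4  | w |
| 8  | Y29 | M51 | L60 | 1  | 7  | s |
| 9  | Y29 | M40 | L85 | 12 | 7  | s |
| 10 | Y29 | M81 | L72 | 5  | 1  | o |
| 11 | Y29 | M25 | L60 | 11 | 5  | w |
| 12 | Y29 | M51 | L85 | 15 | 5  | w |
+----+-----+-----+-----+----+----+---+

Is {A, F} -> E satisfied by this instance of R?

(A=Y74, F=o): rows 1, 5 → E = 4, 4 ✓
(A=Y74, F=w): row 2 → E = 11 ✓
(A=Y70, F=w): rows 3, 7 → E = 4, 4 ✓
(A=Y74, F=s): row 4 → E = 12 ✓
(A=Y70, F=s): row 6 → E = 3 ✓
(A=Y29, F=s): rows 8, 9 → E = 7, 7 ✓
(A=Y29, F=o): row 10 → E = 1 ✓
(A=Y29, F=w): rows 11, 12 → E = 5, 5 ✓
Every {A, F} value is associated with a single E value, so {A, F} -> E holds.

Yes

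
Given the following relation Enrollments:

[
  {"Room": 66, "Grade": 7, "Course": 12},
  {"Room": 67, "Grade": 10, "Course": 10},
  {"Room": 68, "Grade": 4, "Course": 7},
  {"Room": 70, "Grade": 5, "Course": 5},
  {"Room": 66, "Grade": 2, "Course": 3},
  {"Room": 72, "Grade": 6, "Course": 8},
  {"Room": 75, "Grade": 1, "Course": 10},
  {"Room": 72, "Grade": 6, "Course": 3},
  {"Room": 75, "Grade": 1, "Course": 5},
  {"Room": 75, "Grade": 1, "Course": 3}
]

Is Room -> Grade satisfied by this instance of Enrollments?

No

Room=66: 2 rows → Grade takes values {7, 2} — violation
Room=67: 1 row → Grade = 10 ✓
Room=68: 1 row → Grade = 4 ✓
Room=70: 1 row → Grade = 5 ✓
Room=72: 2 rows → Grade = 6, 6 ✓
Room=75: 3 rows → Grade = 1, 1, 1 ✓
Two rows agree on Room but differ on Grade, so Room -> Grade does not hold.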